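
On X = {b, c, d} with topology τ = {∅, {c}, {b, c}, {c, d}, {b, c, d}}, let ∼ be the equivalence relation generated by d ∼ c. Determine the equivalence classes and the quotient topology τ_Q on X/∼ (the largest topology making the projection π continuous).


X/∼ = {[b], [c=d]}; |τ_Q| = 3.

Equivalence classes: [b], [c=d].
Quotient map π: X → X/∼ sends b ↦ [b], c ↦ [c=d], d ↦ [c=d].
For each subset V ⊆ X/∼, compute π^{-1}(V) ⊆ X and check whether π^{-1}(V) ∈ τ. V is open in τ_Q iff π^{-1}(V) ∈ τ.
  V = {}: π^{-1}(V) = ∅ ∈ τ ✓.
  V = {[b]}: π^{-1}(V) = {b} ∉ τ ✗.
  V = {[c=d]}: π^{-1}(V) = {c, d} ∈ τ ✓.
  V = {[b], [c=d]}: π^{-1}(V) = {b, c, d} ∈ τ ✓.
Open sets in the quotient: τ_Q = {{}, {[c=d]}, {[b], [c=d]}} (3 elements).


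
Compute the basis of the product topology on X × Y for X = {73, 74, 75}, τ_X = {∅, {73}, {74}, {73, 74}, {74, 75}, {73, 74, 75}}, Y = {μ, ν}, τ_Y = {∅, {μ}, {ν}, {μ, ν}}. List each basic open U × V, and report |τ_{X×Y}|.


Basis B = {∅ × ∅, {73} × {μ}, {73} × {ν}, {74} × {μ}, {74} × {ν}, {73} × {μ, ν}, {73, 74} × {μ}, {73, 74} × {ν}, {74} × {μ, ν}, {74, 75} × {μ}, {74, 75} × {ν}, {73, 74, 75} × {μ}, {73, 74, 75} × {ν}, {73, 74} × {μ, ν}, {74, 75} × {μ, ν}, {73, 74, 75} × {μ, ν}}; |τ_{X×Y}| = 36.

Enumerate products U × V with U ∈ τ_X, V ∈ τ_Y (deduplicated):
  ∅ × ∅ = {} (∅)
  {73} × {μ} = {(73,μ)}
  {73} × {ν} = {(73,ν)}
  {74} × {μ} = {(74,μ)}
  {74} × {ν} = {(74,ν)}
  {73} × {μ, ν} = {(73,μ), (73,ν)}
  {73, 74} × {μ} = {(73,μ), (74,μ)}
  {73, 74} × {ν} = {(73,ν), (74,ν)}
  {74} × {μ, ν} = {(74,μ), (74,ν)}
  {74, 75} × {μ} = {(74,μ), (75,μ)}
  {74, 75} × {ν} = {(74,ν), (75,ν)}
  {73, 74, 75} × {μ} = {(73,μ), (74,μ), (75,μ)}
  {73, 74, 75} × {ν} = {(73,ν), (74,ν), (75,ν)}
  {73, 74} × {μ, ν} = {(73,μ), (73,ν), (74,μ), (74,ν)}
  {74, 75} × {μ, ν} = {(74,μ), (74,ν), (75,μ), (75,ν)}
  {73, 74, 75} × {μ, ν} = {(73,μ), (73,ν), (74,μ), (74,ν), (75,μ), (75,ν)}
These 16 distinct sets form the basis B.
Close under arbitrary unions to get τ_{X×Y}; counting gives |τ_{X×Y}| = 36.


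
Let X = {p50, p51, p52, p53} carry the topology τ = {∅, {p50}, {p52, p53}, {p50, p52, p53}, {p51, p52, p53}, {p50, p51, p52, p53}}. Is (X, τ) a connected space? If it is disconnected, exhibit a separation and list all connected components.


(X, τ) is disconnected; components = [{p50}, {p51, p52, p53}].

Find clopen sets (U ∈ τ with X ∖ U ∈ τ):
  U = ∅, X ∖ U = {p50, p51, p52, p53} — both open, so U is clopen.
  U = {p50}, X ∖ U = {p51, p52, p53} — both open, so U is clopen.
  U = {p51, p52, p53}, X ∖ U = {p50} — both open, so U is clopen.
  U = {p50, p51, p52, p53}, X ∖ U = ∅ — both open, so U is clopen.
Nontrivial clopen(s) exist: e.g. {p51, p52, p53}. So (X, τ) is disconnected.
Compute connected components by grouping points that agree on all clopens:
  component: {p50}
  component: {p51, p52, p53}


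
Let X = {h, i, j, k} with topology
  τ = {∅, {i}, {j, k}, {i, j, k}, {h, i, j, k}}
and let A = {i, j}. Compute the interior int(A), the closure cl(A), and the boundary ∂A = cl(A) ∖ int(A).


int(A) = {i}, cl(A) = {h, i, j, k}, ∂A = {h, j, k}.

Closed sets in (X, τ) are complements of opens:
  closed(X, τ) = {∅, {h}, {h, i}, {h, j, k}, {h, i, j, k}}.
int(A) = ⋃ {U ∈ τ : U ⊆ A}. Opens contained in A: ∅, {i}.
Taking the union of these: int(A) = {i}.
cl(A) = ⋂ {C closed : A ⊆ C}. Closed sets containing A: {h, i, j, k}.
Intersecting these: cl(A) = {h, i, j, k}.
∂A = cl(A) ∖ int(A) = {h, i, j, k} ∖ {i} = {h, j, k}.


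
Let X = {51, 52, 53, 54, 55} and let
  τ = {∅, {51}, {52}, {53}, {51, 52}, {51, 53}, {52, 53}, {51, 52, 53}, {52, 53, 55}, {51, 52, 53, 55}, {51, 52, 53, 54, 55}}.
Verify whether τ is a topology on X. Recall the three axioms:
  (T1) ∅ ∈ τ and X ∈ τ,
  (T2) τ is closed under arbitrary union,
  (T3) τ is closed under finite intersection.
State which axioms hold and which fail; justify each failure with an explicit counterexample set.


τ IS a topology on X.

Axiom (T1): ∅ ∈ τ? Yes; X ∈ τ? Yes.
Axiom (T2/T3): check pairwise unions and intersections of members of τ.
All pairwise intersections and unions checked — each lies in τ. Therefore τ satisfies (T1), (T2), (T3): it IS a topology on X.


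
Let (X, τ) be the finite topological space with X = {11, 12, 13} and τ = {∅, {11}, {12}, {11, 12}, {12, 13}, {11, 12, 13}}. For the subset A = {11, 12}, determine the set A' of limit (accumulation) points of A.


A' = {13}

For each x ∈ X, list the open sets U ∈ τ with x ∈ U, then check whether U ∩ (A ∖ {x}) ≠ ∅ for every such U.
  x = 11: open {11} ∋ x has {11} ∩ (A ∖ {11}) = ∅, so x is NOT a limit point.
  x = 12: open {12} ∋ x has {12} ∩ (A ∖ {12}) = ∅, so x is NOT a limit point.
  x = 13: opens ∋ x are {12, 13}, {11, 12, 13}; each meets A ∖ {13}, so x IS a limit point.
Collecting: A' = {13}.


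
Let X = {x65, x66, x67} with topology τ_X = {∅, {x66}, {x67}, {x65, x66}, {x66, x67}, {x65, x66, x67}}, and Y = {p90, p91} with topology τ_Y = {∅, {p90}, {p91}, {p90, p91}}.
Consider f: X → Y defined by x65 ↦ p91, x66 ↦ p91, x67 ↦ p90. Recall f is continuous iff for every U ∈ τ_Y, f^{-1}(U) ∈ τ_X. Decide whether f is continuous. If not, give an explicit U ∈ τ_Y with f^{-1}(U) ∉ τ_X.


f IS continuous.

Compute f^{-1}(U) for each U ∈ τ_Y:
  U = ∅: f^{-1}(U) = ∅ ∈ τ_X ✓.
  U = {p90}: f^{-1}(U) = {x67} ∈ τ_X ✓.
  U = {p91}: f^{-1}(U) = {x65, x66} ∈ τ_X ✓.
  U = {p90, p91}: f^{-1}(U) = {x65, x66, x67} ∈ τ_X ✓.
Every preimage lies in τ_X, so f IS continuous.


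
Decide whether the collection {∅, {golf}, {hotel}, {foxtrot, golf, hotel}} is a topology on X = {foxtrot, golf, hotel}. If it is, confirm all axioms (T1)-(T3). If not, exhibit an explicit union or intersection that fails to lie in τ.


τ is NOT a topology on X.

Axiom (T1): ∅ ∈ τ? Yes; X ∈ τ? Yes.
Axiom (T2/T3): check pairwise unions and intersections of members of τ.
Counterexample for (T2): {golf} ∪ {hotel} = {golf, hotel} ∉ τ. Therefore τ is NOT a topology.


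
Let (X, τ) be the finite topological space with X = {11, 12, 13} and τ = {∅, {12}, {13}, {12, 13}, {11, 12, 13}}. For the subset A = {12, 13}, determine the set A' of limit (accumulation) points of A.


A' = {11}

For each x ∈ X, list the open sets U ∈ τ with x ∈ U, then check whether U ∩ (A ∖ {x}) ≠ ∅ for every such U.
  x = 11: opens ∋ x are {11, 12, 13}; each meets A ∖ {11}, so x IS a limit point.
  x = 12: open {12} ∋ x has {12} ∩ (A ∖ {12}) = ∅, so x is NOT a limit point.
  x = 13: open {13} ∋ x has {13} ∩ (A ∖ {13}) = ∅, so x is NOT a limit point.
Collecting: A' = {11}.


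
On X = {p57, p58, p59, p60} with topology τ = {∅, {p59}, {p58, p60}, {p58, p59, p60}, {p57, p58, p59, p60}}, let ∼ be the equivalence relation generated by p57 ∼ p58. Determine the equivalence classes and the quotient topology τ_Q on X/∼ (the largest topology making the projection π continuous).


X/∼ = {[p57=p58], [p59], [p60]}; |τ_Q| = 3.

Equivalence classes: [p57=p58], [p59], [p60].
Quotient map π: X → X/∼ sends p57 ↦ [p57=p58], p58 ↦ [p57=p58], p59 ↦ [p59], p60 ↦ [p60].
For each subset V ⊆ X/∼, compute π^{-1}(V) ⊆ X and check whether π^{-1}(V) ∈ τ. V is open in τ_Q iff π^{-1}(V) ∈ τ.
  V = {}: π^{-1}(V) = ∅ ∈ τ ✓.
  V = {[p57=p58]}: π^{-1}(V) = {p57, p58} ∉ τ ✗.
  V = {[p59]}: π^{-1}(V) = {p59} ∈ τ ✓.
  V = {[p57=p58], [p59]}: π^{-1}(V) = {p57, p58, p59} ∉ τ ✗.
  V = {[p60]}: π^{-1}(V) = {p60} ∉ τ ✗.
  V = {[p57=p58], [p60]}: π^{-1}(V) = {p57, p58, p60} ∉ τ ✗.
  V = {[p59], [p60]}: π^{-1}(V) = {p59, p60} ∉ τ ✗.
  V = {[p57=p58], [p59], [p60]}: π^{-1}(V) = {p57, p58, p59, p60} ∈ τ ✓.
Open sets in the quotient: τ_Q = {{}, {[p59]}, {[p57=p58], [p59], [p60]}} (3 elements).


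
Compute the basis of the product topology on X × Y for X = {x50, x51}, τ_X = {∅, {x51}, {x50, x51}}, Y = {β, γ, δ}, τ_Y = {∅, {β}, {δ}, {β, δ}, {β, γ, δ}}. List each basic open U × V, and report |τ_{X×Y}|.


Basis B = {∅ × ∅, {x51} × {β}, {x51} × {δ}, {x50, x51} × {β}, {x50, x51} × {δ}, {x51} × {β, δ}, {x51} × {β, γ, δ}, {x50, x51} × {β, δ}, {x50, x51} × {β, γ, δ}}; |τ_{X×Y}| = 14.

Enumerate products U × V with U ∈ τ_X, V ∈ τ_Y (deduplicated):
  ∅ × ∅ = {} (∅)
  {x51} × {β} = {(x51,β)}
  {x51} × {δ} = {(x51,δ)}
  {x50, x51} × {β} = {(x50,β), (x51,β)}
  {x50, x51} × {δ} = {(x50,δ), (x51,δ)}
  {x51} × {β, δ} = {(x51,β), (x51,δ)}
  {x51} × {β, γ, δ} = {(x51,β), (x51,γ), (x51,δ)}
  {x50, x51} × {β, δ} = {(x50,β), (x50,δ), (x51,β), (x51,δ)}
  {x50, x51} × {β, γ, δ} = {(x50,β), (x50,γ), (x50,δ), (x51,β), (x51,γ), (x51,δ)}
These 9 distinct sets form the basis B.
Close under arbitrary unions to get τ_{X×Y}; counting gives |τ_{X×Y}| = 14.


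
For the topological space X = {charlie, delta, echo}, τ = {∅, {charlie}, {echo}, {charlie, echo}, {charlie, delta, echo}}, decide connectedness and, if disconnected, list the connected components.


(X, τ) is connected.

Find clopen sets (U ∈ τ with X ∖ U ∈ τ):
  U = ∅, X ∖ U = {charlie, delta, echo} — both open, so U is clopen.
  U = {charlie, delta, echo}, X ∖ U = ∅ — both open, so U is clopen.
Only trivial clopens (∅ and X) exist, so (X, τ) is connected.
Compute connected components by grouping points that agree on all clopens:
  component: {charlie, delta, echo}


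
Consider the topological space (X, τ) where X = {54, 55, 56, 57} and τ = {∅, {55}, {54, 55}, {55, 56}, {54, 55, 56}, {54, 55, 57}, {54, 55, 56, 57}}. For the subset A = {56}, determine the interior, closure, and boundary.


int(A) = ∅, cl(A) = {56}, ∂A = {56}.

Closed sets in (X, τ) are complements of opens:
  closed(X, τ) = {∅, {56}, {57}, {54, 57}, {56, 57}, {54, 56, 57}, {54, 55, 56, 57}}.
int(A) = ⋃ {U ∈ τ : U ⊆ A}. Opens contained in A: ∅.
Taking the union of these: int(A) = ∅.
cl(A) = ⋂ {C closed : A ⊆ C}. Closed sets containing A: {56}, {56, 57}, {54, 56, 57}, {54, 55, 56, 57}.
Intersecting these: cl(A) = {56}.
∂A = cl(A) ∖ int(A) = {56} ∖ ∅ = {56}.


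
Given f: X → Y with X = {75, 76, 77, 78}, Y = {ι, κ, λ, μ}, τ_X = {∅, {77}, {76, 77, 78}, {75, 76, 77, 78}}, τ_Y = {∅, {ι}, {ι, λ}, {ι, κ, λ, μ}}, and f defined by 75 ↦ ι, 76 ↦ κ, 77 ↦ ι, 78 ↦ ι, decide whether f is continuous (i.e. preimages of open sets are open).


f is NOT continuous.

Compute f^{-1}(U) for each U ∈ τ_Y:
  U = ∅: f^{-1}(U) = ∅ ∈ τ_X ✓.
  U = {ι}: f^{-1}(U) = {75, 77, 78} ∉ τ_X ✗.
  U = {ι, λ}: f^{-1}(U) = {75, 77, 78} ∉ τ_X ✗.
  U = {ι, κ, λ, μ}: f^{-1}(U) = {75, 76, 77, 78} ∈ τ_X ✓.
Found U = {ι} with f^{-1}(U) = {75, 77, 78} not in τ_X. Therefore f is NOT continuous.


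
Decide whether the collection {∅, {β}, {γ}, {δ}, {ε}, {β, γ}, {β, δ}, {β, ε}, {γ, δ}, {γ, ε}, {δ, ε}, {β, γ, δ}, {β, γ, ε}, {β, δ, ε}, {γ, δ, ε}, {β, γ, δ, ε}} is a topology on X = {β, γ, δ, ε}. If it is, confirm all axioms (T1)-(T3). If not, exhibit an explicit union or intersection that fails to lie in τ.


τ IS a topology on X.

Axiom (T1): ∅ ∈ τ? Yes; X ∈ τ? Yes.
Axiom (T2/T3): check pairwise unions and intersections of members of τ.
All pairwise intersections and unions checked — each lies in τ. Therefore τ satisfies (T1), (T2), (T3): it IS a topology on X.


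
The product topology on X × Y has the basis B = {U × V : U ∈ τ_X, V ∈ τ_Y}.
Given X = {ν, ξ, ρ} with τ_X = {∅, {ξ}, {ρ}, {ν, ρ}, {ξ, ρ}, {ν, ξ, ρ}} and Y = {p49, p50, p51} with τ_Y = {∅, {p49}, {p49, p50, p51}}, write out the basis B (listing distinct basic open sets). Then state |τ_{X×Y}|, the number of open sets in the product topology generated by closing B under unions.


Basis B = {∅ × ∅, {ξ} × {p49}, {ρ} × {p49}, {ν, ρ} × {p49}, {ξ, ρ} × {p49}, {ν, ξ, ρ} × {p49}, {ξ} × {p49, p50, p51}, {ρ} × {p49, p50, p51}, {ν, ρ} × {p49, p50, p51}, {ξ, ρ} × {p49, p50, p51}, {ν, ξ, ρ} × {p49, p50, p51}}; |τ_{X×Y}| = 18.

Enumerate products U × V with U ∈ τ_X, V ∈ τ_Y (deduplicated):
  ∅ × ∅ = {} (∅)
  {ξ} × {p49} = {(ξ,p49)}
  {ρ} × {p49} = {(ρ,p49)}
  {ν, ρ} × {p49} = {(ν,p49), (ρ,p49)}
  {ξ, ρ} × {p49} = {(ξ,p49), (ρ,p49)}
  {ν, ξ, ρ} × {p49} = {(ν,p49), (ξ,p49), (ρ,p49)}
  {ξ} × {p49, p50, p51} = {(ξ,p49), (ξ,p50), (ξ,p51)}
  {ρ} × {p49, p50, p51} = {(ρ,p49), (ρ,p50), (ρ,p51)}
  {ν, ρ} × {p49, p50, p51} = {(ν,p49), (ν,p50), (ν,p51), (ρ,p49), (ρ,p50), (ρ,p51)}
  {ξ, ρ} × {p49, p50, p51} = {(ξ,p49), (ξ,p50), (ξ,p51), (ρ,p49), (ρ,p50), (ρ,p51)}
  {ν, ξ, ρ} × {p49, p50, p51} = {(ν,p49), (ν,p50), (ν,p51), (ξ,p49), (ξ,p50), (ξ,p51), (ρ,p49), (ρ,p50), (ρ,p51)}
These 11 distinct sets form the basis B.
Close under arbitrary unions to get τ_{X×Y}; counting gives |τ_{X×Y}| = 18.


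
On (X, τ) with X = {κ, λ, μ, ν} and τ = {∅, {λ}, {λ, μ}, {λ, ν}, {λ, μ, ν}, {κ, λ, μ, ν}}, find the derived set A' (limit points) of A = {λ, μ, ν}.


A' = {κ, μ, ν}

For each x ∈ X, list the open sets U ∈ τ with x ∈ U, then check whether U ∩ (A ∖ {x}) ≠ ∅ for every such U.
  x = κ: opens ∋ x are {κ, λ, μ, ν}; each meets A ∖ {κ}, so x IS a limit point.
  x = λ: open {λ} ∋ x has {λ} ∩ (A ∖ {λ}) = ∅, so x is NOT a limit point.
  x = μ: opens ∋ x are {λ, μ}, {λ, μ, ν}, {κ, λ, μ, ν}; each meets A ∖ {μ}, so x IS a limit point.
  x = ν: opens ∋ x are {λ, ν}, {λ, μ, ν}, {κ, λ, μ, ν}; each meets A ∖ {ν}, so x IS a limit point.
Collecting: A' = {κ, μ, ν}.


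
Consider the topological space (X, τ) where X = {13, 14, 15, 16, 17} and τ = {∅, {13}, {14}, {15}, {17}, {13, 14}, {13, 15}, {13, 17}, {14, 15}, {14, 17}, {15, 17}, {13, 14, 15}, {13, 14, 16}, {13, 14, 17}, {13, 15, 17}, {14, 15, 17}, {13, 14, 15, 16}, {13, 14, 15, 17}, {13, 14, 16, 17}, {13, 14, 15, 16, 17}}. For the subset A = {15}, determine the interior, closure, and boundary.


int(A) = {15}, cl(A) = {15}, ∂A = ∅.

Closed sets in (X, τ) are complements of opens:
  closed(X, τ) = {∅, {15}, {16}, {17}, {13, 16}, {14, 16}, {15, 16}, {15, 17}, {16, 17}, {13, 14, 16}, {13, 15, 16}, {13, 16, 17}, {14, 15, 16}, {14, 16, 17}, {15, 16, 17}, {13, 14, 15, 16}, {13, 14, 16, 17}, {13, 15, 16, 17}, {14, 15, 16, 17}, {13, 14, 15, 16, 17}}.
int(A) = ⋃ {U ∈ τ : U ⊆ A}. Opens contained in A: ∅, {15}.
Taking the union of these: int(A) = {15}.
cl(A) = ⋂ {C closed : A ⊆ C}. Closed sets containing A: {15}, {15, 16}, {15, 17}, {13, 15, 16}, {14, 15, 16}, {15, 16, 17}, {13, 14, 15, 16}, {13, 15, 16, 17}, {14, 15, 16, 17}, {13, 14, 15, 16, 17}.
Intersecting these: cl(A) = {15}.
∂A = cl(A) ∖ int(A) = {15} ∖ {15} = ∅.


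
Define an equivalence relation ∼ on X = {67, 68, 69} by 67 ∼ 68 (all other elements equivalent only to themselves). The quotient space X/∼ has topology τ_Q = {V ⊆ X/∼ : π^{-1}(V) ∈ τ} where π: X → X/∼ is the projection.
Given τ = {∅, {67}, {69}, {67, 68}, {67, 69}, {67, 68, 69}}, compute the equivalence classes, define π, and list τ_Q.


X/∼ = {[67=68], [69]}; |τ_Q| = 4.

Equivalence classes: [67=68], [69].
Quotient map π: X → X/∼ sends 67 ↦ [67=68], 68 ↦ [67=68], 69 ↦ [69].
For each subset V ⊆ X/∼, compute π^{-1}(V) ⊆ X and check whether π^{-1}(V) ∈ τ. V is open in τ_Q iff π^{-1}(V) ∈ τ.
  V = {}: π^{-1}(V) = ∅ ∈ τ ✓.
  V = {[67=68]}: π^{-1}(V) = {67, 68} ∈ τ ✓.
  V = {[69]}: π^{-1}(V) = {69} ∈ τ ✓.
  V = {[67=68], [69]}: π^{-1}(V) = {67, 68, 69} ∈ τ ✓.
Open sets in the quotient: τ_Q = {{}, {[67=68]}, {[69]}, {[67=68], [69]}} (4 elements).


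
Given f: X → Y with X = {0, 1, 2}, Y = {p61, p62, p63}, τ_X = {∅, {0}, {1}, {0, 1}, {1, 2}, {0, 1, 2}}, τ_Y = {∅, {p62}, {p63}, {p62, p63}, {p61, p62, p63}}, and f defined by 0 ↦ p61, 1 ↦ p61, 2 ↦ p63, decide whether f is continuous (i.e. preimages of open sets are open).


f is NOT continuous.

Compute f^{-1}(U) for each U ∈ τ_Y:
  U = ∅: f^{-1}(U) = ∅ ∈ τ_X ✓.
  U = {p62}: f^{-1}(U) = ∅ ∈ τ_X ✓.
  U = {p63}: f^{-1}(U) = {2} ∉ τ_X ✗.
  U = {p62, p63}: f^{-1}(U) = {2} ∉ τ_X ✗.
  U = {p61, p62, p63}: f^{-1}(U) = {0, 1, 2} ∈ τ_X ✓.
Found U = {p63} with f^{-1}(U) = {2} not in τ_X. Therefore f is NOT continuous.


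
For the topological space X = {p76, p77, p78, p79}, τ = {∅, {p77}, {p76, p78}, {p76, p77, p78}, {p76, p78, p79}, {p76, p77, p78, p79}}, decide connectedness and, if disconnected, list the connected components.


(X, τ) is disconnected; components = [{p77}, {p76, p78, p79}].

Find clopen sets (U ∈ τ with X ∖ U ∈ τ):
  U = ∅, X ∖ U = {p76, p77, p78, p79} — both open, so U is clopen.
  U = {p77}, X ∖ U = {p76, p78, p79} — both open, so U is clopen.
  U = {p76, p78, p79}, X ∖ U = {p77} — both open, so U is clopen.
  U = {p76, p77, p78, p79}, X ∖ U = ∅ — both open, so U is clopen.
Nontrivial clopen(s) exist: e.g. {p77}. So (X, τ) is disconnected.
Compute connected components by grouping points that agree on all clopens:
  component: {p77}
  component: {p76, p78, p79}


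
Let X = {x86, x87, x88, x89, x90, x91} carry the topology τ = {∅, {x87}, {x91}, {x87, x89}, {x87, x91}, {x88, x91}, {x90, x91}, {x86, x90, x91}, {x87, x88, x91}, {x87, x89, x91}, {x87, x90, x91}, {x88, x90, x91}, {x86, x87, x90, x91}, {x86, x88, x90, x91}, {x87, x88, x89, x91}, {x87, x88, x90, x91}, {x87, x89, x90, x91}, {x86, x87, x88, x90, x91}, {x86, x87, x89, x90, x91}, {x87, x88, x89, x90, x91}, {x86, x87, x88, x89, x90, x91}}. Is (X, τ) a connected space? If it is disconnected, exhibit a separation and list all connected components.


(X, τ) is disconnected; components = [{x87, x89}, {x86, x88, x90, x91}].

Find clopen sets (U ∈ τ with X ∖ U ∈ τ):
  U = ∅, X ∖ U = {x86, x87, x88, x89, x90, x91} — both open, so U is clopen.
  U = {x87, x89}, X ∖ U = {x86, x88, x90, x91} — both open, so U is clopen.
  U = {x86, x88, x90, x91}, X ∖ U = {x87, x89} — both open, so U is clopen.
  U = {x86, x87, x88, x89, x90, x91}, X ∖ U = ∅ — both open, so U is clopen.
Nontrivial clopen(s) exist: e.g. {x87, x89}. So (X, τ) is disconnected.
Compute connected components by grouping points that agree on all clopens:
  component: {x87, x89}
  component: {x86, x88, x90, x91}


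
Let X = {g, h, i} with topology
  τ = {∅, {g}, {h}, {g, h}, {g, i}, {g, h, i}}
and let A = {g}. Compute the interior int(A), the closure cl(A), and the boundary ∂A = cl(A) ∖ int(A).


int(A) = {g}, cl(A) = {g, i}, ∂A = {i}.

Closed sets in (X, τ) are complements of opens:
  closed(X, τ) = {∅, {h}, {i}, {g, i}, {h, i}, {g, h, i}}.
int(A) = ⋃ {U ∈ τ : U ⊆ A}. Opens contained in A: ∅, {g}.
Taking the union of these: int(A) = {g}.
cl(A) = ⋂ {C closed : A ⊆ C}. Closed sets containing A: {g, i}, {g, h, i}.
Intersecting these: cl(A) = {g, i}.
∂A = cl(A) ∖ int(A) = {g, i} ∖ {g} = {i}.


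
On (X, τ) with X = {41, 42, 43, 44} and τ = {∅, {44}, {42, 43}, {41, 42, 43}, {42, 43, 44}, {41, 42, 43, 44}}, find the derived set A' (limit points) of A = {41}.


A' = ∅

For each x ∈ X, list the open sets U ∈ τ with x ∈ U, then check whether U ∩ (A ∖ {x}) ≠ ∅ for every such U.
  x = 41: open {41, 42, 43} ∋ x has {41, 42, 43} ∩ (A ∖ {41}) = ∅, so x is NOT a limit point.
  x = 42: open {42, 43} ∋ x has {42, 43} ∩ (A ∖ {42}) = ∅, so x is NOT a limit point.
  x = 43: open {42, 43} ∋ x has {42, 43} ∩ (A ∖ {43}) = ∅, so x is NOT a limit point.
  x = 44: open {44} ∋ x has {44} ∩ (A ∖ {44}) = ∅, so x is NOT a limit point.
Collecting: A' = ∅.


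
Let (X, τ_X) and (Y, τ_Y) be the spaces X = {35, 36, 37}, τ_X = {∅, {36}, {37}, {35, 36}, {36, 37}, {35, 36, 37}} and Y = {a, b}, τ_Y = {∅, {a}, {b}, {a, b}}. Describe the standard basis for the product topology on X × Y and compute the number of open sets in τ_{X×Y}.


Basis B = {∅ × ∅, {36} × {a}, {36} × {b}, {37} × {a}, {37} × {b}, {35, 36} × {a}, {35, 36} × {b}, {36} × {a, b}, {36, 37} × {a}, {36, 37} × {b}, {37} × {a, b}, {35, 36, 37} × {a}, {35, 36, 37} × {b}, {35, 36} × {a, b}, {36, 37} × {a, b}, {35, 36, 37} × {a, b}}; |τ_{X×Y}| = 36.

Enumerate products U × V with U ∈ τ_X, V ∈ τ_Y (deduplicated):
  ∅ × ∅ = {} (∅)
  {36} × {a} = {(36,a)}
  {36} × {b} = {(36,b)}
  {37} × {a} = {(37,a)}
  {37} × {b} = {(37,b)}
  {35, 36} × {a} = {(35,a), (36,a)}
  {35, 36} × {b} = {(35,b), (36,b)}
  {36} × {a, b} = {(36,a), (36,b)}
  {36, 37} × {a} = {(36,a), (37,a)}
  {36, 37} × {b} = {(36,b), (37,b)}
  {37} × {a, b} = {(37,a), (37,b)}
  {35, 36, 37} × {a} = {(35,a), (36,a), (37,a)}
  {35, 36, 37} × {b} = {(35,b), (36,b), (37,b)}
  {35, 36} × {a, b} = {(35,a), (35,b), (36,a), (36,b)}
  {36, 37} × {a, b} = {(36,a), (36,b), (37,a), (37,b)}
  {35, 36, 37} × {a, b} = {(35,a), (35,b), (36,a), (36,b), (37,a), (37,b)}
These 16 distinct sets form the basis B.
Close under arbitrary unions to get τ_{X×Y}; counting gives |τ_{X×Y}| = 36.


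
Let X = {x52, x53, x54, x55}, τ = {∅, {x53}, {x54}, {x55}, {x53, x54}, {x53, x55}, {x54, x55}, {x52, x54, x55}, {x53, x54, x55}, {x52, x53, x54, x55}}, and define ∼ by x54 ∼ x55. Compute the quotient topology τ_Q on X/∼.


X/∼ = {[x52], [x53], [x54=x55]}; |τ_Q| = 6.

Equivalence classes: [x52], [x53], [x54=x55].
Quotient map π: X → X/∼ sends x52 ↦ [x52], x53 ↦ [x53], x54 ↦ [x54=x55], x55 ↦ [x54=x55].
For each subset V ⊆ X/∼, compute π^{-1}(V) ⊆ X and check whether π^{-1}(V) ∈ τ. V is open in τ_Q iff π^{-1}(V) ∈ τ.
  V = {}: π^{-1}(V) = ∅ ∈ τ ✓.
  V = {[x52]}: π^{-1}(V) = {x52} ∉ τ ✗.
  V = {[x53]}: π^{-1}(V) = {x53} ∈ τ ✓.
  V = {[x52], [x53]}: π^{-1}(V) = {x52, x53} ∉ τ ✗.
  V = {[x54=x55]}: π^{-1}(V) = {x54, x55} ∈ τ ✓.
  V = {[x52], [x54=x55]}: π^{-1}(V) = {x52, x54, x55} ∈ τ ✓.
  V = {[x53], [x54=x55]}: π^{-1}(V) = {x53, x54, x55} ∈ τ ✓.
  V = {[x52], [x53], [x54=x55]}: π^{-1}(V) = {x52, x53, x54, x55} ∈ τ ✓.
Open sets in the quotient: τ_Q = {{}, {[x53]}, {[x54=x55]}, {[x52], [x54=x55]}, {[x53], [x54=x55]}, {[x52], [x53], [x54=x55]}} (6 elements).


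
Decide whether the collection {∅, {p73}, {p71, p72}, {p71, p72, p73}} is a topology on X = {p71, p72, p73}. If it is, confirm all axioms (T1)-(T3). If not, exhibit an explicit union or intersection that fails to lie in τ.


τ IS a topology on X.

Axiom (T1): ∅ ∈ τ? Yes; X ∈ τ? Yes.
Axiom (T2/T3): check pairwise unions and intersections of members of τ.
All pairwise intersections and unions checked — each lies in τ. Therefore τ satisfies (T1), (T2), (T3): it IS a topology on X.


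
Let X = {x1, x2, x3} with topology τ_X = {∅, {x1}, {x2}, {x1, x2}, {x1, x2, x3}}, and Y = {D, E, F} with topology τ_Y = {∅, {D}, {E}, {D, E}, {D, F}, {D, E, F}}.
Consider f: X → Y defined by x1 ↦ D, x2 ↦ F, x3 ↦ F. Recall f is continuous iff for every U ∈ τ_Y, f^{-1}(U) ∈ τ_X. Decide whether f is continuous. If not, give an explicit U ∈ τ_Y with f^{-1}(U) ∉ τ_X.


f IS continuous.

Compute f^{-1}(U) for each U ∈ τ_Y:
  U = ∅: f^{-1}(U) = ∅ ∈ τ_X ✓.
  U = {D}: f^{-1}(U) = {x1} ∈ τ_X ✓.
  U = {E}: f^{-1}(U) = ∅ ∈ τ_X ✓.
  U = {D, E}: f^{-1}(U) = {x1} ∈ τ_X ✓.
  U = {D, F}: f^{-1}(U) = {x1, x2, x3} ∈ τ_X ✓.
  U = {D, E, F}: f^{-1}(U) = {x1, x2, x3} ∈ τ_X ✓.
Every preimage lies in τ_X, so f IS continuous.


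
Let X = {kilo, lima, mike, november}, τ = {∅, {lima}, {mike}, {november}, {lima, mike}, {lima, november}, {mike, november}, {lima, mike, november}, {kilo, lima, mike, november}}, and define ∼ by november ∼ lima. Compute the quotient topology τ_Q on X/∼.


X/∼ = {[kilo], [lima=november], [mike]}; |τ_Q| = 5.

Equivalence classes: [kilo], [lima=november], [mike].
Quotient map π: X → X/∼ sends kilo ↦ [kilo], lima ↦ [lima=november], mike ↦ [mike], november ↦ [lima=november].
For each subset V ⊆ X/∼, compute π^{-1}(V) ⊆ X and check whether π^{-1}(V) ∈ τ. V is open in τ_Q iff π^{-1}(V) ∈ τ.
  V = {}: π^{-1}(V) = ∅ ∈ τ ✓.
  V = {[kilo]}: π^{-1}(V) = {kilo} ∉ τ ✗.
  V = {[lima=november]}: π^{-1}(V) = {lima, november} ∈ τ ✓.
  V = {[kilo], [lima=november]}: π^{-1}(V) = {kilo, lima, november} ∉ τ ✗.
  V = {[mike]}: π^{-1}(V) = {mike} ∈ τ ✓.
  V = {[kilo], [mike]}: π^{-1}(V) = {kilo, mike} ∉ τ ✗.
  V = {[lima=november], [mike]}: π^{-1}(V) = {lima, mike, november} ∈ τ ✓.
  V = {[kilo], [lima=november], [mike]}: π^{-1}(V) = {kilo, lima, mike, november} ∈ τ ✓.
Open sets in the quotient: τ_Q = {{}, {[lima=november]}, {[mike]}, {[lima=november], [mike]}, {[kilo], [lima=november], [mike]}} (5 elements).


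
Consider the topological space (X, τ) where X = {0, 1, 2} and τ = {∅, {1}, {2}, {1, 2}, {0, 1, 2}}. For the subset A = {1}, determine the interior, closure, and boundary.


int(A) = {1}, cl(A) = {0, 1}, ∂A = {0}.

Closed sets in (X, τ) are complements of opens:
  closed(X, τ) = {∅, {0}, {0, 1}, {0, 2}, {0, 1, 2}}.
int(A) = ⋃ {U ∈ τ : U ⊆ A}. Opens contained in A: ∅, {1}.
Taking the union of these: int(A) = {1}.
cl(A) = ⋂ {C closed : A ⊆ C}. Closed sets containing A: {0, 1}, {0, 1, 2}.
Intersecting these: cl(A) = {0, 1}.
∂A = cl(A) ∖ int(A) = {0, 1} ∖ {1} = {0}.


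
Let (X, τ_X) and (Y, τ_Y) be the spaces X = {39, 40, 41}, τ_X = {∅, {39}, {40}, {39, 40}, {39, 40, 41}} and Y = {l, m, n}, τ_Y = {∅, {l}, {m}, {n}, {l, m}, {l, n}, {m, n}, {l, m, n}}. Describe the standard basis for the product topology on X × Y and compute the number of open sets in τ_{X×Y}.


Basis B = {∅ × ∅, {39} × {l}, {39} × {m}, {39} × {n}, {40} × {l}, {40} × {m}, {40} × {n}, {39} × {l, m}, {39} × {l, n}, {39, 40} × {l}, {39} × {m, n}, {39, 40} × {m}, {39, 40} × {n}, {40} × {l, m}, {40} × {l, n}, {40} × {m, n}, {39} × {l, m, n}, {39, 40, 41} × {l}, {39, 40, 41} × {m}, {39, 40, 41} × {n}, {40} × {l, m, n}, {39, 40} × {l, m}, {39, 40} × {l, n}, {39, 40} × {m, n}, {39, 40} × {l, m, n}, {39, 40, 41} × {l, m}, {39, 40, 41} × {l, n}, {39, 40, 41} × {m, n}, {39, 40, 41} × {l, m, n}}; |τ_{X×Y}| = 125.

Enumerate products U × V with U ∈ τ_X, V ∈ τ_Y (deduplicated):
  ∅ × ∅ = {} (∅)
  {39} × {l} = {(39,l)}
  {39} × {m} = {(39,m)}
  {39} × {n} = {(39,n)}
  {40} × {l} = {(40,l)}
  {40} × {m} = {(40,m)}
  {40} × {n} = {(40,n)}
  {39} × {l, m} = {(39,l), (39,m)}
  {39} × {l, n} = {(39,l), (39,n)}
  {39, 40} × {l} = {(39,l), (40,l)}
  {39} × {m, n} = {(39,m), (39,n)}
  {39, 40} × {m} = {(39,m), (40,m)}
  {39, 40} × {n} = {(39,n), (40,n)}
  {40} × {l, m} = {(40,l), (40,m)}
  {40} × {l, n} = {(40,l), (40,n)}
  {40} × {m, n} = {(40,m), (40,n)}
  {39} × {l, m, n} = {(39,l), (39,m), (39,n)}
  {39, 40, 41} × {l} = {(39,l), (40,l), (41,l)}
  {39, 40, 41} × {m} = {(39,m), (40,m), (41,m)}
  {39, 40, 41} × {n} = {(39,n), (40,n), (41,n)}
  {40} × {l, m, n} = {(40,l), (40,m), (40,n)}
  {39, 40} × {l, m} = {(39,l), (39,m), (40,l), (40,m)}
  {39, 40} × {l, n} = {(39,l), (39,n), (40,l), (40,n)}
  {39, 40} × {m, n} = {(39,m), (39,n), (40,m), (40,n)}
  {39, 40} × {l, m, n} = {(39,l), (39,m), (39,n), (40,l), (40,m), (40,n)}
  {39, 40, 41} × {l, m} = {(39,l), (39,m), (40,l), (40,m), (41,l), (41,m)}
  {39, 40, 41} × {l, n} = {(39,l), (39,n), (40,l), (40,n), (41,l), (41,n)}
  {39, 40, 41} × {m, n} = {(39,m), (39,n), (40,m), (40,n), (41,m), (41,n)}
  {39, 40, 41} × {l, m, n} = {(39,l), (39,m), (39,n), (40,l), (40,m), (40,n), (41,l), (41,m), (41,n)}
These 29 distinct sets form the basis B.
Close under arbitrary unions to get τ_{X×Y}; counting gives |τ_{X×Y}| = 125.


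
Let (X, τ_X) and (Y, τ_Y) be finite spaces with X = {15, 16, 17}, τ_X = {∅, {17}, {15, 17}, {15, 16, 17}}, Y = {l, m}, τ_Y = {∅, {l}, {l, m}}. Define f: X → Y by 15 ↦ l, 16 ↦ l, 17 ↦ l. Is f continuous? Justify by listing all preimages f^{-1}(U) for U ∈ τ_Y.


f IS continuous.

Compute f^{-1}(U) for each U ∈ τ_Y:
  U = ∅: f^{-1}(U) = ∅ ∈ τ_X ✓.
  U = {l}: f^{-1}(U) = {15, 16, 17} ∈ τ_X ✓.
  U = {l, m}: f^{-1}(U) = {15, 16, 17} ∈ τ_X ✓.
Every preimage lies in τ_X, so f IS continuous.


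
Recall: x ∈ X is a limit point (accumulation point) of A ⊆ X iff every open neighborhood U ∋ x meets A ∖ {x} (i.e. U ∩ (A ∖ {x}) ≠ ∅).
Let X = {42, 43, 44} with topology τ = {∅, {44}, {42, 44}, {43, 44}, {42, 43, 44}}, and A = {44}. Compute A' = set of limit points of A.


A' = {42, 43}

For each x ∈ X, list the open sets U ∈ τ with x ∈ U, then check whether U ∩ (A ∖ {x}) ≠ ∅ for every such U.
  x = 42: opens ∋ x are {42, 44}, {42, 43, 44}; each meets A ∖ {42}, so x IS a limit point.
  x = 43: opens ∋ x are {43, 44}, {42, 43, 44}; each meets A ∖ {43}, so x IS a limit point.
  x = 44: open {44} ∋ x has {44} ∩ (A ∖ {44}) = ∅, so x is NOT a limit point.
Collecting: A' = {42, 43}.


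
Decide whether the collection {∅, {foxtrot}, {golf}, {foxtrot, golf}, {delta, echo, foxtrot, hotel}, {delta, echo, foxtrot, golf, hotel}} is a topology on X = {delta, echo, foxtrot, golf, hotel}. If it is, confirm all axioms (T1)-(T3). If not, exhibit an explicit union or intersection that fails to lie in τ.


τ IS a topology on X.

Axiom (T1): ∅ ∈ τ? Yes; X ∈ τ? Yes.
Axiom (T2/T3): check pairwise unions and intersections of members of τ.
All pairwise intersections and unions checked — each lies in τ. Therefore τ satisfies (T1), (T2), (T3): it IS a topology on X.


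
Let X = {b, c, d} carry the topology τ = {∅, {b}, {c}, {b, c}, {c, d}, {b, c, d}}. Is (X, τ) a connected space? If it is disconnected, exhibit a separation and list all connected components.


(X, τ) is disconnected; components = [{b}, {c, d}].

Find clopen sets (U ∈ τ with X ∖ U ∈ τ):
  U = ∅, X ∖ U = {b, c, d} — both open, so U is clopen.
  U = {b}, X ∖ U = {c, d} — both open, so U is clopen.
  U = {c, d}, X ∖ U = {b} — both open, so U is clopen.
  U = {b, c, d}, X ∖ U = ∅ — both open, so U is clopen.
Nontrivial clopen(s) exist: e.g. {c, d}. So (X, τ) is disconnected.
Compute connected components by grouping points that agree on all clopens:
  component: {b}
  component: {c, d}


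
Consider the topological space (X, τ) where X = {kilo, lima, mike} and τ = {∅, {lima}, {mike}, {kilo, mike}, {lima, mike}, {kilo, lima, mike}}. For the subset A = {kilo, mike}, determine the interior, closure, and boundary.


int(A) = {kilo, mike}, cl(A) = {kilo, mike}, ∂A = ∅.

Closed sets in (X, τ) are complements of opens:
  closed(X, τ) = {∅, {kilo}, {lima}, {kilo, lima}, {kilo, mike}, {kilo, lima, mike}}.
int(A) = ⋃ {U ∈ τ : U ⊆ A}. Opens contained in A: ∅, {mike}, {kilo, mike}.
Taking the union of these: int(A) = {kilo, mike}.
cl(A) = ⋂ {C closed : A ⊆ C}. Closed sets containing A: {kilo, mike}, {kilo, lima, mike}.
Intersecting these: cl(A) = {kilo, mike}.
∂A = cl(A) ∖ int(A) = {kilo, mike} ∖ {kilo, mike} = ∅.


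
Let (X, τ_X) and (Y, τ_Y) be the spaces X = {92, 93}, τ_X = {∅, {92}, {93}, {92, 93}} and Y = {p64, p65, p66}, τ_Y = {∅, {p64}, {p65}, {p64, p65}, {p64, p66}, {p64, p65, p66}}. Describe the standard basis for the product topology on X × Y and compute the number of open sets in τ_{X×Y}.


Basis B = {∅ × ∅, {92} × {p64}, {92} × {p65}, {93} × {p64}, {93} × {p65}, {92} × {p64, p65}, {92} × {p64, p66}, {92, 93} × {p64}, {92, 93} × {p65}, {93} × {p64, p65}, {93} × {p64, p66}, {92} × {p64, p65, p66}, {93} × {p64, p65, p66}, {92, 93} × {p64, p65}, {92, 93} × {p64, p66}, {92, 93} × {p64, p65, p66}}; |τ_{X×Y}| = 36.

Enumerate products U × V with U ∈ τ_X, V ∈ τ_Y (deduplicated):
  ∅ × ∅ = {} (∅)
  {92} × {p64} = {(92,p64)}
  {92} × {p65} = {(92,p65)}
  {93} × {p64} = {(93,p64)}
  {93} × {p65} = {(93,p65)}
  {92} × {p64, p65} = {(92,p64), (92,p65)}
  {92} × {p64, p66} = {(92,p64), (92,p66)}
  {92, 93} × {p64} = {(92,p64), (93,p64)}
  {92, 93} × {p65} = {(92,p65), (93,p65)}
  {93} × {p64, p65} = {(93,p64), (93,p65)}
  {93} × {p64, p66} = {(93,p64), (93,p66)}
  {92} × {p64, p65, p66} = {(92,p64), (92,p65), (92,p66)}
  {93} × {p64, p65, p66} = {(93,p64), (93,p65), (93,p66)}
  {92, 93} × {p64, p65} = {(92,p64), (92,p65), (93,p64), (93,p65)}
  {92, 93} × {p64, p66} = {(92,p64), (92,p66), (93,p64), (93,p66)}
  {92, 93} × {p64, p65, p66} = {(92,p64), (92,p65), (92,p66), (93,p64), (93,p65), (93,p66)}
These 16 distinct sets form the basis B.
Close under arbitrary unions to get τ_{X×Y}; counting gives |τ_{X×Y}| = 36.


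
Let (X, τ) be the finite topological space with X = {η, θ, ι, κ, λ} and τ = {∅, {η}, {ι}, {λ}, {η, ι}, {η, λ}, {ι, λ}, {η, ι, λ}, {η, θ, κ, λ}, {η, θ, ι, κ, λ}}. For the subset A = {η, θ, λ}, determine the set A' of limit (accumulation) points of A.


A' = {θ, κ}

For each x ∈ X, list the open sets U ∈ τ with x ∈ U, then check whether U ∩ (A ∖ {x}) ≠ ∅ for every such U.
  x = η: open {η} ∋ x has {η} ∩ (A ∖ {η}) = ∅, so x is NOT a limit point.
  x = θ: opens ∋ x are {η, θ, κ, λ}, {η, θ, ι, κ, λ}; each meets A ∖ {θ}, so x IS a limit point.
  x = ι: open {ι} ∋ x has {ι} ∩ (A ∖ {ι}) = ∅, so x is NOT a limit point.
  x = κ: opens ∋ x are {η, θ, κ, λ}, {η, θ, ι, κ, λ}; each meets A ∖ {κ}, so x IS a limit point.
  x = λ: open {λ} ∋ x has {λ} ∩ (A ∖ {λ}) = ∅, so x is NOT a limit point.
Collecting: A' = {θ, κ}.


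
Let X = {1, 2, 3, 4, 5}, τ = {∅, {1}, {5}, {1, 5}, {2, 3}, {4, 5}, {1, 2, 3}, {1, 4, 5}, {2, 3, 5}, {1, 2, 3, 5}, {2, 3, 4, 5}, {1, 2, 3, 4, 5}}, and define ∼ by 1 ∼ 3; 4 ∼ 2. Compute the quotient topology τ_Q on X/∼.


X/∼ = {[1=3], [2=4], [5]}; |τ_Q| = 3.

Equivalence classes: [1=3], [2=4], [5].
Quotient map π: X → X/∼ sends 1 ↦ [1=3], 2 ↦ [2=4], 3 ↦ [1=3], 4 ↦ [2=4], 5 ↦ [5].
For each subset V ⊆ X/∼, compute π^{-1}(V) ⊆ X and check whether π^{-1}(V) ∈ τ. V is open in τ_Q iff π^{-1}(V) ∈ τ.
  V = {}: π^{-1}(V) = ∅ ∈ τ ✓.
  V = {[1=3]}: π^{-1}(V) = {1, 3} ∉ τ ✗.
  V = {[2=4]}: π^{-1}(V) = {2, 4} ∉ τ ✗.
  V = {[1=3], [2=4]}: π^{-1}(V) = {1, 2, 3, 4} ∉ τ ✗.
  V = {[5]}: π^{-1}(V) = {5} ∈ τ ✓.
  V = {[1=3], [5]}: π^{-1}(V) = {1, 3, 5} ∉ τ ✗.
  V = {[2=4], [5]}: π^{-1}(V) = {2, 4, 5} ∉ τ ✗.
  V = {[1=3], [2=4], [5]}: π^{-1}(V) = {1, 2, 3, 4, 5} ∈ τ ✓.
Open sets in the quotient: τ_Q = {{}, {[5]}, {[1=3], [2=4], [5]}} (3 elements).


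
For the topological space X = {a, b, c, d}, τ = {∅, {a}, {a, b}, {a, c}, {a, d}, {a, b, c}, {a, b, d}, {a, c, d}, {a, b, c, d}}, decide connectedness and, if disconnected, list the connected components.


(X, τ) is connected.

Find clopen sets (U ∈ τ with X ∖ U ∈ τ):
  U = ∅, X ∖ U = {a, b, c, d} — both open, so U is clopen.
  U = {a, b, c, d}, X ∖ U = ∅ — both open, so U is clopen.
Only trivial clopens (∅ and X) exist, so (X, τ) is connected.
Compute connected components by grouping points that agree on all clopens:
  component: {a, b, c, d}


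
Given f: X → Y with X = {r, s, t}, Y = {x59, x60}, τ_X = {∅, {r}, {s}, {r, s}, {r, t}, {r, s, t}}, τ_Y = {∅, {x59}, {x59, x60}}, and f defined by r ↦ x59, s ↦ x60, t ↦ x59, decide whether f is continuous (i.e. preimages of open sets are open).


f IS continuous.

Compute f^{-1}(U) for each U ∈ τ_Y:
  U = ∅: f^{-1}(U) = ∅ ∈ τ_X ✓.
  U = {x59}: f^{-1}(U) = {r, t} ∈ τ_X ✓.
  U = {x59, x60}: f^{-1}(U) = {r, s, t} ∈ τ_X ✓.
Every preimage lies in τ_X, so f IS continuous.


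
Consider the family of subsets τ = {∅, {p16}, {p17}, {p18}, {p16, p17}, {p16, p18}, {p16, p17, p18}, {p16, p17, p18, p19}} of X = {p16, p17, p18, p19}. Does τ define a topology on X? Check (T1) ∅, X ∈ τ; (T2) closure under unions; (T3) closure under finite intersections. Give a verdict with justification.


τ is NOT a topology on X.

Axiom (T1): ∅ ∈ τ? Yes; X ∈ τ? Yes.
Axiom (T2/T3): check pairwise unions and intersections of members of τ.
Counterexample for (T2): {p17} ∪ {p18} = {p17, p18} ∉ τ. Therefore τ is NOT a topology.


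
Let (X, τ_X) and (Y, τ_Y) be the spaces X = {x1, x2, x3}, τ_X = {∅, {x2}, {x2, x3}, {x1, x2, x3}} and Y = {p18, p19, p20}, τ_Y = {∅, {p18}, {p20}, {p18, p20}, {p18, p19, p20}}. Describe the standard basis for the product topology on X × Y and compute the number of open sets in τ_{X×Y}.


Basis B = {∅ × ∅, {x2} × {p18}, {x2} × {p20}, {x2} × {p18, p20}, {x2, x3} × {p18}, {x2, x3} × {p20}, {x1, x2, x3} × {p18}, {x1, x2, x3} × {p20}, {x2} × {p18, p19, p20}, {x2, x3} × {p18, p20}, {x1, x2, x3} × {p18, p20}, {x2, x3} × {p18, p19, p20}, {x1, x2, x3} × {p18, p19, p20}}; |τ_{X×Y}| = 30.

Enumerate products U × V with U ∈ τ_X, V ∈ τ_Y (deduplicated):
  ∅ × ∅ = {} (∅)
  {x2} × {p18} = {(x2,p18)}
  {x2} × {p20} = {(x2,p20)}
  {x2} × {p18, p20} = {(x2,p18), (x2,p20)}
  {x2, x3} × {p18} = {(x2,p18), (x3,p18)}
  {x2, x3} × {p20} = {(x2,p20), (x3,p20)}
  {x1, x2, x3} × {p18} = {(x1,p18), (x2,p18), (x3,p18)}
  {x1, x2, x3} × {p20} = {(x1,p20), (x2,p20), (x3,p20)}
  {x2} × {p18, p19, p20} = {(x2,p18), (x2,p19), (x2,p20)}
  {x2, x3} × {p18, p20} = {(x2,p18), (x2,p20), (x3,p18), (x3,p20)}
  {x1, x2, x3} × {p18, p20} = {(x1,p18), (x1,p20), (x2,p18), (x2,p20), (x3,p18), (x3,p20)}
  {x2, x3} × {p18, p19, p20} = {(x2,p18), (x2,p19), (x2,p20), (x3,p18), (x3,p19), (x3,p20)}
  {x1, x2, x3} × {p18, p19, p20} = {(x1,p18), (x1,p19), (x1,p20), (x2,p18), (x2,p19), (x2,p20), (x3,p18), (x3,p19), (x3,p20)}
These 13 distinct sets form the basis B.
Close under arbitrary unions to get τ_{X×Y}; counting gives |τ_{X×Y}| = 30.


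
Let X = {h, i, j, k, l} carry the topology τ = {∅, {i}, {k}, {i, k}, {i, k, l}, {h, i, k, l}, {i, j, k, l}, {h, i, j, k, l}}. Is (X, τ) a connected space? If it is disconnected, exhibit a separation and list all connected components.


(X, τ) is connected.

Find clopen sets (U ∈ τ with X ∖ U ∈ τ):
  U = ∅, X ∖ U = {h, i, j, k, l} — both open, so U is clopen.
  U = {h, i, j, k, l}, X ∖ U = ∅ — both open, so U is clopen.
Only trivial clopens (∅ and X) exist, so (X, τ) is connected.
Compute connected components by grouping points that agree on all clopens:
  component: {h, i, j, k, l}


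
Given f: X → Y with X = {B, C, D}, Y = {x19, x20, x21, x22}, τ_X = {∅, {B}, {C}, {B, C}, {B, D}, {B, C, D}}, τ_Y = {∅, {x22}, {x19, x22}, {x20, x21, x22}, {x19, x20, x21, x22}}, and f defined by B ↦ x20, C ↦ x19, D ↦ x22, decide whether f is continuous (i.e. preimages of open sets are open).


f is NOT continuous.

Compute f^{-1}(U) for each U ∈ τ_Y:
  U = ∅: f^{-1}(U) = ∅ ∈ τ_X ✓.
  U = {x22}: f^{-1}(U) = {D} ∉ τ_X ✗.
  U = {x19, x22}: f^{-1}(U) = {C, D} ∉ τ_X ✗.
  U = {x20, x21, x22}: f^{-1}(U) = {B, D} ∈ τ_X ✓.
  U = {x19, x20, x21, x22}: f^{-1}(U) = {B, C, D} ∈ τ_X ✓.
Found U = {x22} with f^{-1}(U) = {D} not in τ_X. Therefore f is NOT continuous.


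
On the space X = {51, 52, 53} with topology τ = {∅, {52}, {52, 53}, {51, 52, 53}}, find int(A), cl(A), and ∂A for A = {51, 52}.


int(A) = {52}, cl(A) = {51, 52, 53}, ∂A = {51, 53}.

Closed sets in (X, τ) are complements of opens:
  closed(X, τ) = {∅, {51}, {51, 53}, {51, 52, 53}}.
int(A) = ⋃ {U ∈ τ : U ⊆ A}. Opens contained in A: ∅, {52}.
Taking the union of these: int(A) = {52}.
cl(A) = ⋂ {C closed : A ⊆ C}. Closed sets containing A: {51, 52, 53}.
Intersecting these: cl(A) = {51, 52, 53}.
∂A = cl(A) ∖ int(A) = {51, 52, 53} ∖ {52} = {51, 53}.
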